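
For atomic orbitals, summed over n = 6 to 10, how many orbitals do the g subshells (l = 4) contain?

A g subshell (l = 4) exists for every n ≥ 5, so shells n = 6, 7, 8, 9, 10 each contribute one — 5 subshells.
Since each g subshell has 2·4+1 = 9 orbitals, the total is 5 × 9 = 45.

45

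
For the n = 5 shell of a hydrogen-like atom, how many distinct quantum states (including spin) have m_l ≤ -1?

20

The n = 5 shell has l = 0 through 4; check each.
Contributions: l=1 → 1; l=2 → 2; l=3 → 3; l=4 → 4.
Orbitals: 1 + 2 + 3 + 4 = 10. Each orbital carries two spin states, so 10 × 2 = 20 states.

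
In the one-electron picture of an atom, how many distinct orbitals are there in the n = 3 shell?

The n = 3 shell contains n² = 3² = 9 orbitals.

9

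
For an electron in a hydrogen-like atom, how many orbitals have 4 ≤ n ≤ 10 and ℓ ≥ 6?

Go shell by shell, enumerating (ℓ, m_ℓ) with ℓ ≥ 6:
n=7 → 13; n=8 → 28; n=9 → 45; n=10 → 64.
Total orbitals: 13 + 28 + 45 + 64 = 150.

150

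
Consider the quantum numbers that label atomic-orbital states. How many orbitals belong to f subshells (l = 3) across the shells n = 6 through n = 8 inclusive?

21

An f subshell (l = 3) exists for every n ≥ 4, so shells n = 6, 7, 8 each contribute one — 3 subshells.
Since each f subshell has 2·3+1 = 7 orbitals, the total is 3 × 7 = 21.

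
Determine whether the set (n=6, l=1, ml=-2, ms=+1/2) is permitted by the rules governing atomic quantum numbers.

No

The magnetic quantum number must satisfy −l ≤ ml ≤ l. With l = 1, ml can only be -1, 0, 1, so ml = -2 is forbidden.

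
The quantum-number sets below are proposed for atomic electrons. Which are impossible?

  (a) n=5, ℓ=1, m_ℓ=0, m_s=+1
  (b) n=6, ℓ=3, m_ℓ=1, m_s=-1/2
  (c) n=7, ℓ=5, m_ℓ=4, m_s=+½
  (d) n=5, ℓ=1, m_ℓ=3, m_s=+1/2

(a) has m_s = +1, but an electron's spin must be ±1/2.
(d) has |m_ℓ| = 3 > ℓ = 1, violating −ℓ ≤ m_ℓ ≤ ℓ.
The remaining sets (b), (c) satisfy all four rules.

(a) and (d)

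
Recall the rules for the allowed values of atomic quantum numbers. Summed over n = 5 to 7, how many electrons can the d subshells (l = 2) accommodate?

30

A d subshell (l = 2) exists for every n ≥ 3, so shells n = 5, 6, 7 each contribute one — 3 subshells.
Since each d subshell holds 2(2·2+1) = 10 electrons, the total is 3 × 10 = 30.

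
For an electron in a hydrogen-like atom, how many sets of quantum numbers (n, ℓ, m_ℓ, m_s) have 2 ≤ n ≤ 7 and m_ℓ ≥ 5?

8

Work shell by shell — for each n, count the (ℓ, m_ℓ) pairs that satisfy m_ℓ ≥ 5:
n=6 → 1; n=7 → 3.
Orbitals: 1 + 3 = 4. Including both spin states (m_s = ±1/2) gives 2 × 4 = 8 states.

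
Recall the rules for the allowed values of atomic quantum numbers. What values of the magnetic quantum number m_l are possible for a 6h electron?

The 6h subshell has l = 5, and m_l takes every integer from −l to +l. With l = 5 that gives the 11 values -5, -4, -3, -2, -1, 0, 1, 2, 3, 4, 5.

-5, -4, -3, -2, -1, 0, 1, 2, 3, 4, 5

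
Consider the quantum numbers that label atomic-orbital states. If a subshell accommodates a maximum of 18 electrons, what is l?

2(2l+1) = 18 ⇒ 2l+1 = 9 ⇒ l = 4.

l = 4 (g)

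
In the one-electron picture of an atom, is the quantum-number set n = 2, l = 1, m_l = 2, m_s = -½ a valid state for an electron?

The magnetic quantum number must satisfy −l ≤ m_l ≤ l. With l = 1, m_l can only be -1, 0, 1, so m_l = 2 is forbidden.

Not allowed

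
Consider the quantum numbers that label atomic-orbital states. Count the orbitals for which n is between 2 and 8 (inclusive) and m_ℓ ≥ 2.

Go shell by shell, enumerating (ℓ, m_ℓ) with m_ℓ ≥ 2:
n=3 → 1; n=4 → 3; n=5 → 6; n=6 → 10; n=7 → 15; n=8 → 21.
Total orbitals: 1 + 3 + 6 + 10 + 15 + 21 = 56.

56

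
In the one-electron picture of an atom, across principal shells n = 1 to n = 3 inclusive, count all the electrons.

28

Shell n has n² orbitals: 1²=1 + 2²=4 + 3²=9 = 14 orbitals.
Two spin states per orbital: 2 × 14 = 28 electrons.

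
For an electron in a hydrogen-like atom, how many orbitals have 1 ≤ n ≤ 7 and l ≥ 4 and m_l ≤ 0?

Work shell by shell — for each n, count the (l, m_l) pairs that satisfy l ≥ 4 and m_l ≤ 0:
n=5 → 5; n=6 → 11; n=7 → 18.
Total orbitals: 5 + 11 + 18 = 34.

34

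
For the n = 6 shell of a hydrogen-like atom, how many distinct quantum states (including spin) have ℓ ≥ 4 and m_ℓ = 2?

Contributions: ℓ=4 → 1; ℓ=5 → 1.
Orbitals: 1 + 1 = 2. Each orbital carries two spin states, so 2 × 2 = 4 states.

4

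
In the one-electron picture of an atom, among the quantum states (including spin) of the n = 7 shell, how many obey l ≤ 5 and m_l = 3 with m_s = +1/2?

3

Orbitals with l ≤ 5 and m_l = 3, by l: l=3 → 1; l=4 → 1; l=5 → 1.
Orbitals: 1 + 1 + 1 = 3. With m_s fixed to a single value there is one state per orbital, giving 3 states.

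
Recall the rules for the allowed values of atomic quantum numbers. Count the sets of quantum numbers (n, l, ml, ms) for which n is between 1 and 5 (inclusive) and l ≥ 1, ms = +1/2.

Work shell by shell — for each n, count the (l, ml) pairs that satisfy l ≥ 1:
n=2 → 3; n=3 → 8; n=4 → 15; n=5 → 24.
Orbitals: 3 + 8 + 15 + 24 = 50. With ms fixed to +1/2 there is one state per orbital, so 50 states.

50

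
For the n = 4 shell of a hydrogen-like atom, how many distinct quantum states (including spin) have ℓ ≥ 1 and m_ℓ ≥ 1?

12

With n = 4 the allowed ℓ are 0, 1, …, 3.
Per ℓ-value: ℓ=1 → 1; ℓ=2 → 2; ℓ=3 → 3.
Orbitals: 1 + 2 + 3 = 6. Each orbital carries two spin states, so 6 × 2 = 12 states.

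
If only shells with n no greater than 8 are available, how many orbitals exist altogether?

Total orbitals = 1² + 2² + 3² + 4² + 5² + 6² + 7² + 8² = 204.

204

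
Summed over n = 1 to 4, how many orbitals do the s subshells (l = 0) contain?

An s subshell (l = 0) exists for every n ≥ 1, so shells n = 1, 2, 3, 4 each contribute one — 4 subshells.
Since each s subshell has 2·0+1 = 1 orbital, the total is 4 × 1 = 4.

4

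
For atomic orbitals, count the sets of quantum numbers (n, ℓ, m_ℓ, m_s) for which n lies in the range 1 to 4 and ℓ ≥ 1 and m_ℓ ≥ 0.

Go shell by shell, enumerating (ℓ, m_ℓ) with ℓ ≥ 1 and m_ℓ ≥ 0:
n=2 → 2; n=3 → 5; n=4 → 9.
Orbitals: 2 + 5 + 9 = 16. Including both spin states (m_s = ±1/2) gives 2 × 16 = 32 states.

32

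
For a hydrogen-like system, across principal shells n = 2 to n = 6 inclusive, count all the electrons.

Shell n has n² orbitals: 2²=4 + 3²=9 + 4²=16 + 5²=25 + 6²=36 = 90 orbitals.
Two spin states per orbital: 2 × 90 = 180 electrons.

180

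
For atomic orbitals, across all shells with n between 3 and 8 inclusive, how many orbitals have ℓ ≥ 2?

Treat each shell separately and count matching orbitals:
n=3 → 5; n=4 → 12; n=5 → 21; n=6 → 32; n=7 → 45; n=8 → 60.
Total orbitals: 5 + 12 + 21 + 32 + 45 + 60 = 175.

175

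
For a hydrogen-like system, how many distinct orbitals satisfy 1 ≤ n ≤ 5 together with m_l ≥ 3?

Work shell by shell — for each n, count the (l, m_l) pairs that satisfy m_l ≥ 3:
n=4 → 1; n=5 → 3.
Total orbitals: 1 + 3 = 4.

4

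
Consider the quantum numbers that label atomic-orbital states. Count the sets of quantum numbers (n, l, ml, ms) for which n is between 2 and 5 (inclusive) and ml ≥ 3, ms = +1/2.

4

Treat each shell separately and count matching orbitals:
n=4 → 1; n=5 → 3.
Orbitals: 1 + 3 = 4. With ms fixed to +1/2 there is one state per orbital, so 4 states.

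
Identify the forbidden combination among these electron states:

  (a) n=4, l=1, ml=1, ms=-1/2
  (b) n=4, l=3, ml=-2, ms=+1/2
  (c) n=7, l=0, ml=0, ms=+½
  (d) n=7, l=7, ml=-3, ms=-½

(d) has l = 7 ≥ n = 7, violating 0 ≤ l ≤ n−1.
The remaining sets (a), (b), (c) satisfy all four rules.

(d)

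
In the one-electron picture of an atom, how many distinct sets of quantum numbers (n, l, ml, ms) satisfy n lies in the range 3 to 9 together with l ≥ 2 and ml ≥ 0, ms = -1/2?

140

Count contributing orbitals for each principal shell:
n=3 → 3; n=4 → 7; n=5 → 12; n=6 → 18; n=7 → 25; n=8 → 33; n=9 → 42.
Orbitals: 3 + 7 + 12 + 18 + 25 + 33 + 42 = 140. With ms fixed to -1/2 there is one state per orbital, so 140 states.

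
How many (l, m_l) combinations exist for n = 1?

The n = 1 shell contains n² = 1² = 1 orbital.

1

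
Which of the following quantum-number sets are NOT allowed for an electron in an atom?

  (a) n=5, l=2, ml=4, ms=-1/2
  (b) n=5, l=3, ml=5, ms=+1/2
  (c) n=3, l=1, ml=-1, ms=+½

(a) and (b)

(a) has |ml| = 4 > l = 2, violating −l ≤ ml ≤ l.
(b) has |ml| = 5 > l = 3, violating −l ≤ ml ≤ l.
The remaining set (c) satisfies all four rules.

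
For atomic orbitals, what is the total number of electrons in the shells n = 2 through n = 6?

180

Shell n has n² orbitals: 2²=4 + 3²=9 + 4²=16 + 5²=25 + 6²=36 = 90 orbitals.
Two spin states per orbital: 2 × 90 = 180 electrons.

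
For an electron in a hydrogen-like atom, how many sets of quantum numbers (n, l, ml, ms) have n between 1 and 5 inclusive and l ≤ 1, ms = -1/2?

17

Go shell by shell, enumerating (l, ml) with l ≤ 1:
n=1 → 1; n=2 → 4; n=3 → 4; n=4 → 4; n=5 → 4.
Orbitals: 1 + 4 + 4 + 4 + 4 = 17. With ms fixed to -1/2 there is one state per orbital, so 17 states.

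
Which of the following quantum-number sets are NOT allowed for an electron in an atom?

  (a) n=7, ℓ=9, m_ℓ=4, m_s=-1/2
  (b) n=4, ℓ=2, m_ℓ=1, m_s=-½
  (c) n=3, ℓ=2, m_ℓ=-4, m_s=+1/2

(a) and (c)

(a) has ℓ = 9 ≥ n = 7, violating 0 ≤ ℓ ≤ n−1.
(c) has |m_ℓ| = 4 > ℓ = 2, violating −ℓ ≤ m_ℓ ≤ ℓ.
The remaining set (b) satisfies all four rules.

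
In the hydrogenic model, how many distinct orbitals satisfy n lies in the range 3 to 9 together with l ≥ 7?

47

Work shell by shell — for each n, count the (l, ml) pairs that satisfy l ≥ 7:
n=8 → 15; n=9 → 32.
Total orbitals: 15 + 32 = 47.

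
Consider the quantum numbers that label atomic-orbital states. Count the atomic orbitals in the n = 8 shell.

64

The n = 8 shell contains n² = 8² = 64 orbitals.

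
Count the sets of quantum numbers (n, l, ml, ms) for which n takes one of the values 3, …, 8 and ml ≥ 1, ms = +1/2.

Treat each shell separately and count matching orbitals:
n=3 → 3; n=4 → 6; n=5 → 10; n=6 → 15; n=7 → 21; n=8 → 28.
Orbitals: 3 + 6 + 10 + 15 + 21 + 28 = 83. With ms fixed to +1/2 there is one state per orbital, so 83 states.

83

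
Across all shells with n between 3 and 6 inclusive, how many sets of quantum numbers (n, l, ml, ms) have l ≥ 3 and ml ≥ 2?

32

Per-shell orbital counts meeting the constraint:
n=4 → 2; n=5 → 5; n=6 → 9.
Orbitals: 2 + 5 + 9 = 16. Including both spin states (ms = ±1/2) gives 2 × 16 = 32 states.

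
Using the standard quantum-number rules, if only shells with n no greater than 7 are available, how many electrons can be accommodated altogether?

Total orbitals = 1² + 2² + 3² + 4² + 5² + 6² + 7² = 140. Doubling for spin gives 280 electrons.

280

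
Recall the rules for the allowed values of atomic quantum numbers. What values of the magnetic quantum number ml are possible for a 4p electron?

-1, 0, 1

The 4p subshell has l = 1, and ml takes every integer from −l to +l. With l = 1 that gives the 3 values -1, 0, 1.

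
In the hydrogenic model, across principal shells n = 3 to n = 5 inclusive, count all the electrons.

Shell n has n² orbitals: 3²=9 + 4²=16 + 5²=25 = 50 orbitals.
Two spin states per orbital: 2 × 50 = 100 electrons.

100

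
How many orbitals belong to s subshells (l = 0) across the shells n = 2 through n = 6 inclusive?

An s subshell (l = 0) exists for every n ≥ 1, so shells n = 2, 3, 4, 5, 6 each contribute one — 5 subshells.
Since each s subshell has 2·0+1 = 1 orbital, the total is 5 × 1 = 5.

5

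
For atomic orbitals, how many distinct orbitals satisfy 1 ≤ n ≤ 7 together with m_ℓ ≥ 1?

Go shell by shell, enumerating (ℓ, m_ℓ) with m_ℓ ≥ 1:
n=2 → 1; n=3 → 3; n=4 → 6; n=5 → 10; n=6 → 15; n=7 → 21.
Total orbitals: 1 + 3 + 6 + 10 + 15 + 21 = 56.

56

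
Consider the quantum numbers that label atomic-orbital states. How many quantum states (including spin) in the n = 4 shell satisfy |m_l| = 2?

8

Go through l = 0, …, 3 (the values permitted for n = 4).
The (l, m_l) pairs meeting |m_l| = 2 give: l=2 → 2; l=3 → 2.
Orbitals: 2 + 2 = 4. Each orbital carries two spin states, so 4 × 2 = 8 states.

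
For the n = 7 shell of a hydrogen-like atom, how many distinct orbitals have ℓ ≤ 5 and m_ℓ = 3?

3

Contributions: ℓ=3 → 1; ℓ=4 → 1; ℓ=5 → 1.
Total orbitals: 1 + 1 + 1 = 3.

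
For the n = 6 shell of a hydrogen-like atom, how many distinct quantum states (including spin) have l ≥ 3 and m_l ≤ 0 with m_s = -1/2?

15

The n = 6 shell has l = 0 through 5; check each.
Per l-value: l=3 → 4; l=4 → 5; l=5 → 6.
Orbitals: 4 + 5 + 6 = 15. With m_s fixed to a single value there is one state per orbital, giving 15 states.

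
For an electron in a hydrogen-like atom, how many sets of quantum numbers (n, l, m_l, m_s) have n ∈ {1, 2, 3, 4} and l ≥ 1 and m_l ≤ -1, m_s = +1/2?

Go shell by shell, enumerating (l, m_l) with l ≥ 1 and m_l ≤ -1:
n=2 → 1; n=3 → 3; n=4 → 6.
Orbitals: 1 + 3 + 6 = 10. With m_s fixed to +1/2 there is one state per orbital, so 10 states.

10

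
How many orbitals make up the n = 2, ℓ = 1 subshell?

A subshell has 2ℓ+1 orbitals; with ℓ = 1, that's 3.

3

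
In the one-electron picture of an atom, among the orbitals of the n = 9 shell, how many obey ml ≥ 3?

21

The n = 9 shell has l = 0 through 8; check each.
Contributions: l=3 → 1; l=4 → 2; l=5 → 3; l=6 → 4; l=7 → 5; l=8 → 6.
Total orbitals: 1 + 2 + 3 + 4 + 5 + 6 = 21.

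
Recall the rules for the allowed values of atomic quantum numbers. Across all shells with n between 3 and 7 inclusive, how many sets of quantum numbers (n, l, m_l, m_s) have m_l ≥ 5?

8

Go shell by shell, enumerating (l, m_l) with m_l ≥ 5:
n=6 → 1; n=7 → 3.
Orbitals: 1 + 3 = 4. Including both spin states (m_s = ±1/2) gives 2 × 4 = 8 states.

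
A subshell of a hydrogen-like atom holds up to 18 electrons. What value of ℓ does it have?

ℓ = 4 (g)

2(2ℓ+1) = 18 ⇒ 2ℓ+1 = 9 ⇒ ℓ = 4.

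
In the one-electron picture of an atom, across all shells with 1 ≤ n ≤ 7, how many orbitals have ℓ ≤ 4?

105

For each n in the range, tally the orbitals obeying ℓ ≤ 4:
n=1 → 1; n=2 → 4; n=3 → 9; n=4 → 16; n=5 → 25; n=6 → 25; n=7 → 25.
Total orbitals: 1 + 4 + 9 + 16 + 25 + 25 + 25 = 105.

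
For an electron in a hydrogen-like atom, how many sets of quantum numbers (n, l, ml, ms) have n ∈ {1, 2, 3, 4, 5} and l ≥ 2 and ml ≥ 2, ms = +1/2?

For each n in the range, tally the orbitals obeying l ≥ 2 and ml ≥ 2:
n=3 → 1; n=4 → 3; n=5 → 6.
Orbitals: 1 + 3 + 6 = 10. With ms fixed to +1/2 there is one state per orbital, so 10 states.

10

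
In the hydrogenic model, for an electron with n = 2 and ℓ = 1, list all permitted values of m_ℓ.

-1, 0, 1

m_ℓ takes every integer from −ℓ to +ℓ. With ℓ = 1 that gives the 3 values -1, 0, 1.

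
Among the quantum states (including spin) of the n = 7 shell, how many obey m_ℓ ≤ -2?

30

For n = 7, ℓ ranges over 0 … 6.
Per ℓ-value: ℓ=2 → 1; ℓ=3 → 2; ℓ=4 → 3; ℓ=5 → 4; ℓ=6 → 5.
Orbitals: 1 + 2 + 3 + 4 + 5 = 15. Each orbital carries two spin states, so 15 × 2 = 30 states.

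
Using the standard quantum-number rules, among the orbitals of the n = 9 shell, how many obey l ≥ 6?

The n = 9 shell has l = 0 through 8; check each.
Orbitals with l ≥ 6, by l: l=6 → 13; l=7 → 15; l=8 → 17.
Total orbitals: 13 + 15 + 17 = 45.

45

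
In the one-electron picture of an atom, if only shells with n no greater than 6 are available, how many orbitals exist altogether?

Total orbitals = 1² + 2² + 3² + 4² + 5² + 6² = 91.

91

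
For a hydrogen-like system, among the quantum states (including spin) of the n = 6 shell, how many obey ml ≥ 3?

Contributions: l=3 → 1; l=4 → 2; l=5 → 3.
Orbitals: 1 + 2 + 3 = 6. Each orbital carries two spin states, so 6 × 2 = 12 states.

12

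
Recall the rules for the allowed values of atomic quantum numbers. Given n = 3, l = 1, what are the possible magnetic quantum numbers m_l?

-1, 0, 1

m_l takes every integer from −l to +l. With l = 1 that gives the 3 values -1, 0, 1.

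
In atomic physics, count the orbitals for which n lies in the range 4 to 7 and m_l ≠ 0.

104

Go shell by shell, enumerating (l, m_l) with m_l ≠ 0:
n=4 → 12; n=5 → 20; n=6 → 30; n=7 → 42.
Total orbitals: 12 + 20 + 30 + 42 = 104.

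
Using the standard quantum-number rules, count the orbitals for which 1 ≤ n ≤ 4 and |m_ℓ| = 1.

12

Go shell by shell, enumerating (ℓ, m_ℓ) with |m_ℓ| = 1:
n=2 → 2; n=3 → 4; n=4 → 6.
Total orbitals: 2 + 4 + 6 = 12.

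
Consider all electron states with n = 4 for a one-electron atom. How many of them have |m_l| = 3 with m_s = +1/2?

For n = 4, l ranges over 0 … 3.
The (l, m_l) pairs meeting |m_l| = 3 give: l=3 → 2.
Orbitals: 2. With m_s fixed to a single value there is one state per orbital, giving 2 states.

2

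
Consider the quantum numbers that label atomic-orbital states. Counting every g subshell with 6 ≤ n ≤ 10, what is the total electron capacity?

A g subshell (ℓ = 4) exists for every n ≥ 5, so shells n = 6, 7, 8, 9, 10 each contribute one — 5 subshells.
Since each g subshell holds 2(2·4+1) = 18 electrons, the total is 5 × 18 = 90.

90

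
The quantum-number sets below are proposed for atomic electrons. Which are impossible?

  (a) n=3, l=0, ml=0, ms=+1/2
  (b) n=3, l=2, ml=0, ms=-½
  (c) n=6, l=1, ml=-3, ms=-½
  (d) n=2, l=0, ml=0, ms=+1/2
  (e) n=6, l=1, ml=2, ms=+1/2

(c) and (e)

(c) has |ml| = 3 > l = 1, violating −l ≤ ml ≤ l.
(e) has |ml| = 2 > l = 1, violating −l ≤ ml ≤ l.
The remaining sets (a), (b), (d) satisfy all four rules.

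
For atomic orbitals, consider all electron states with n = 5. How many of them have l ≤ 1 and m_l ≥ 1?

2

Go through l = 0, …, 4 (the values permitted for n = 5).
Orbitals with l ≤ 1 and m_l ≥ 1, by l: l=1 → 1.
Orbitals: 1. Each orbital carries two spin states, so 1 × 2 = 2 states.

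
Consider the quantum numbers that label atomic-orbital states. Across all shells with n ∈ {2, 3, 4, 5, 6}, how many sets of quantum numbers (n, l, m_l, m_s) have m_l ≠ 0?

140

Count contributing orbitals for each principal shell:
n=2 → 2; n=3 → 6; n=4 → 12; n=5 → 20; n=6 → 30.
Orbitals: 2 + 6 + 12 + 20 + 30 = 70. Including both spin states (m_s = ±1/2) gives 2 × 70 = 140 states.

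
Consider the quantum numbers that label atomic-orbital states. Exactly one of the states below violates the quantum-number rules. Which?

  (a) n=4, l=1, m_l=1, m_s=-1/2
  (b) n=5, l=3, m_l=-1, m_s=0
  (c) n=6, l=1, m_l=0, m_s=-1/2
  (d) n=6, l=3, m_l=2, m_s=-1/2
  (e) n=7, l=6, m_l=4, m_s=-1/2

(b) has m_s = 0, but an electron's spin must be ±1/2.
The remaining sets (a), (c), (d), (e) satisfy all four rules.

(b)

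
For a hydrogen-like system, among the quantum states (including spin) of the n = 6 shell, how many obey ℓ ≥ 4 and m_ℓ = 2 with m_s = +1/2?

2

Go through ℓ = 0, …, 5 (the values permitted for n = 6).
Per ℓ-value: ℓ=4 → 1; ℓ=5 → 1.
Orbitals: 1 + 1 = 2. With m_s fixed to a single value there is one state per orbital, giving 2 states.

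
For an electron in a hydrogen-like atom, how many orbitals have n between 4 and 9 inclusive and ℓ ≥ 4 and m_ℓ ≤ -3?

Work shell by shell — for each n, count the (ℓ, m_ℓ) pairs that satisfy ℓ ≥ 4 and m_ℓ ≤ -3:
n=5 → 2; n=6 → 5; n=7 → 9; n=8 → 14; n=9 → 20.
Total orbitals: 2 + 5 + 9 + 14 + 20 = 50.

50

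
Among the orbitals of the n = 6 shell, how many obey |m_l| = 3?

6

For n = 6, l ranges over 0 … 5.
Orbitals with |m_l| = 3, by l: l=3 → 2; l=4 → 2; l=5 → 2.
Total orbitals: 2 + 2 + 2 = 6.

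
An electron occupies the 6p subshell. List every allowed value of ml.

The 6p subshell has l = 1, and ml takes every integer from −l to +l. With l = 1 that gives the 3 values -1, 0, 1.

-1, 0, 1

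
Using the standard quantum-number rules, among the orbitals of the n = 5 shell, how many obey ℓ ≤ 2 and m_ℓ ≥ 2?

1

Go through ℓ = 0, …, 4 (the values permitted for n = 5).
Orbitals with ℓ ≤ 2 and m_ℓ ≥ 2, by ℓ: ℓ=2 → 1.
Total orbitals: 1.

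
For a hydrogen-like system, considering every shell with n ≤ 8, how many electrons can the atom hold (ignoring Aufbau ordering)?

408

Total orbitals = 1² + 2² + 3² + 4² + 5² + 6² + 7² + 8² = 204. Doubling for spin gives 408 electrons.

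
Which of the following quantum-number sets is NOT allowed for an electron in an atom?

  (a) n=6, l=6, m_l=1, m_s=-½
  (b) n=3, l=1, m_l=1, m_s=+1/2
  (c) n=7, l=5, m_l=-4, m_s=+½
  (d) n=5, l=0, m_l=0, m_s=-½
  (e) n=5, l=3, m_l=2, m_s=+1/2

(a)

(a) has l = 6 ≥ n = 6, violating 0 ≤ l ≤ n−1.
The remaining sets (b), (c), (d), (e) satisfy all four rules.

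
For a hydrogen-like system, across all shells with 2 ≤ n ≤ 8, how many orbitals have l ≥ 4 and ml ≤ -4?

For each n in the range, tally the orbitals obeying l ≥ 4 and ml ≤ -4:
n=5 → 1; n=6 → 3; n=7 → 6; n=8 → 10.
Total orbitals: 1 + 3 + 6 + 10 = 20.

20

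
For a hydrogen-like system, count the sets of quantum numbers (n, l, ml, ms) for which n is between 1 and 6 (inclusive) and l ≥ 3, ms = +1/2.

For each n in the range, tally the orbitals obeying l ≥ 3:
n=4 → 7; n=5 → 16; n=6 → 27.
Orbitals: 7 + 16 + 27 = 50. With ms fixed to +1/2 there is one state per orbital, so 50 states.

50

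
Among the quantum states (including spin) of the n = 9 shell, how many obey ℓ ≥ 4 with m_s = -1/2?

65

With n = 9 the allowed ℓ are 0, 1, …, 8.
Contributions: ℓ=4 → 9; ℓ=5 → 11; ℓ=6 → 13; ℓ=7 → 15; ℓ=8 → 17.
Orbitals: 9 + 11 + 13 + 15 + 17 = 65. With m_s fixed to a single value there is one state per orbital, giving 65 states.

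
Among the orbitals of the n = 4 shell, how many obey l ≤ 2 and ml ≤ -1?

Go through l = 0, …, 3 (the values permitted for n = 4).
Per l-value: l=1 → 1; l=2 → 2.
Total orbitals: 1 + 2 = 3.

3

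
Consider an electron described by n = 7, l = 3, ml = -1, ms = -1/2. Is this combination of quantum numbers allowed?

Allowed

n = 7 is a positive integer. l = 3 satisfies 0 ≤ l ≤ n−1 = 6. ml = -1 lies in the range −l … +l (here −3 … 3). ms = -1/2 is one of ±1/2.
All four constraints are satisfied.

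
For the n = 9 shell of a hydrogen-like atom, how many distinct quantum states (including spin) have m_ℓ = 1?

16

Orbitals with m_ℓ = 1, by ℓ: ℓ=1 → 1; ℓ=2 → 1; ℓ=3 → 1; ℓ=4 → 1; ℓ=5 → 1; ℓ=6 → 1; ℓ=7 → 1; ℓ=8 → 1.
Orbitals: 1 + 1 + 1 + 1 + 1 + 1 + 1 + 1 = 8. Each orbital carries two spin states, so 8 × 2 = 16 states.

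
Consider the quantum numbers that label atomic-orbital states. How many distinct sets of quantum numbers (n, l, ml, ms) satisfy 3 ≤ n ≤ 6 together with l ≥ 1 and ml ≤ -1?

68

Per-shell orbital counts meeting the constraint:
n=3 → 3; n=4 → 6; n=5 → 10; n=6 → 15.
Orbitals: 3 + 6 + 10 + 15 = 34. Including both spin states (ms = ±1/2) gives 2 × 34 = 68 states.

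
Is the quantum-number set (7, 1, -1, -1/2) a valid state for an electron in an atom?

n = 7 is a positive integer. l = 1 satisfies 0 ≤ l ≤ n−1 = 6. ml = -1 lies in the range −l … +l (here −1 … 1). ms = -1/2 is one of ±1/2.
All four constraints are satisfied.

Yes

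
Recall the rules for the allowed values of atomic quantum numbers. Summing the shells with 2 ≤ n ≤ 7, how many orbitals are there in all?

Shell n has n² orbitals: 2²=4 + 3²=9 + 4²=16 + 5²=25 + 6²=36 + 7²=49 = 139 orbitals.

139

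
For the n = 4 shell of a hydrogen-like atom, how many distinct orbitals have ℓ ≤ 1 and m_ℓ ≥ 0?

3

The n = 4 shell has ℓ = 0 through 3; check each.
The (ℓ, m_ℓ) pairs meeting ℓ ≤ 1 and m_ℓ ≥ 0 give: ℓ=0 → 1; ℓ=1 → 2.
Total orbitals: 1 + 2 = 3.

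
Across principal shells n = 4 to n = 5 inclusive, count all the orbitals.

41

Shell n has n² orbitals: 4²=16 + 5²=25 = 41 orbitals.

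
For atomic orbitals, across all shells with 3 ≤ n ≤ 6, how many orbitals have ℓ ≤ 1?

Go shell by shell, enumerating (ℓ, m_ℓ) with ℓ ≤ 1:
n=3 → 4; n=4 → 4; n=5 → 4; n=6 → 4.
Total orbitals: 4 + 4 + 4 + 4 = 16.

16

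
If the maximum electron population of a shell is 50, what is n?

2n² = 50 ⇒ n² = 25 ⇒ n = 5.

n = 5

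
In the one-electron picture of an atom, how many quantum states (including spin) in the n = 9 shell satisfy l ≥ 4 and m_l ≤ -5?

With n = 9 the allowed l are 0, 1, …, 8.
Per l-value: l=5 → 1; l=6 → 2; l=7 → 3; l=8 → 4.
Orbitals: 1 + 2 + 3 + 4 = 10. Each orbital carries two spin states, so 10 × 2 = 20 states.

20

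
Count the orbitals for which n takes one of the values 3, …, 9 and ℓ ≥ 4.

Count contributing orbitals for each principal shell:
n=5 → 9; n=6 → 20; n=7 → 33; n=8 → 48; n=9 → 65.
Total orbitals: 9 + 20 + 33 + 48 + 65 = 175.

175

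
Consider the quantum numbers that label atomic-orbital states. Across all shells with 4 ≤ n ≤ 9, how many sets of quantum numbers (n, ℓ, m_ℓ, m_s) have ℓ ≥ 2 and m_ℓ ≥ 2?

Count contributing orbitals for each principal shell:
n=4 → 3; n=5 → 6; n=6 → 10; n=7 → 15; n=8 → 21; n=9 → 28.
Orbitals: 3 + 6 + 10 + 15 + 21 + 28 = 83. Including both spin states (m_s = ±1/2) gives 2 × 83 = 166 states.

166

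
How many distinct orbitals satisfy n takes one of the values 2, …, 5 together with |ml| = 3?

6

For each n in the range, tally the orbitals obeying |ml| = 3:
n=4 → 2; n=5 → 4.
Total orbitals: 2 + 4 = 6.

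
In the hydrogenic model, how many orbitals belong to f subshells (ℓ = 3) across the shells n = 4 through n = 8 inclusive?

An f subshell (ℓ = 3) exists for every n ≥ 4, so shells n = 4, 5, 6, 7, 8 each contribute one — 5 subshells.
Since each f subshell has 2·3+1 = 7 orbitals, the total is 5 × 7 = 35.

35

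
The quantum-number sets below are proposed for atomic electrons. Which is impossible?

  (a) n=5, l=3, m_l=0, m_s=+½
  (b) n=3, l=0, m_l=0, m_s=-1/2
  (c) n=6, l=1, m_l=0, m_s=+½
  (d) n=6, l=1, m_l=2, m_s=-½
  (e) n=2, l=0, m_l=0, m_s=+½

(d) has |m_l| = 2 > l = 1, violating −l ≤ m_l ≤ l.
The remaining sets (a), (b), (c), (e) satisfy all four rules.

(d)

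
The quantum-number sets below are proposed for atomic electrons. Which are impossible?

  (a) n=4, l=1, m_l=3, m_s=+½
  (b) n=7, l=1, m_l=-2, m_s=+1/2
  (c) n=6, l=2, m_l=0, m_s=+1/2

(a) and (b)

(a) has |m_l| = 3 > l = 1, violating −l ≤ m_l ≤ l.
(b) has |m_l| = 2 > l = 1, violating −l ≤ m_l ≤ l.
The remaining set (c) satisfies all four rules.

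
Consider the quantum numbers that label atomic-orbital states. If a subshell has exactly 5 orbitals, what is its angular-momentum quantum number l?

2l+1 = 5 gives l = 2.

l = 2 (d)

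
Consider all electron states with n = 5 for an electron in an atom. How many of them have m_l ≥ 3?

With n = 5 the allowed l are 0, 1, …, 4.
Contributions: l=3 → 1; l=4 → 2.
Orbitals: 1 + 2 = 3. Each orbital carries two spin states, so 3 × 2 = 6 states.

6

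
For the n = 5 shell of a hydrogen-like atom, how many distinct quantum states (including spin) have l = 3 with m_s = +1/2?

7

Per l-value: l=3 → 7.
Orbitals: 7. With m_s fixed to a single value there is one state per orbital, giving 7 states.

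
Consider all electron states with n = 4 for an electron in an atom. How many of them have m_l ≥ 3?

2

Per l-value: l=3 → 1.
Orbitals: 1. Each orbital carries two spin states, so 1 × 2 = 2 states.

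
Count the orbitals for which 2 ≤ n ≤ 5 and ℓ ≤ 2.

31

Per-shell orbital counts meeting the constraint:
n=2 → 4; n=3 → 9; n=4 → 9; n=5 → 9.
Total orbitals: 4 + 9 + 9 + 9 = 31.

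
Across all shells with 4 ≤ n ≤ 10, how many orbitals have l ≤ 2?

63

Count contributing orbitals for each principal shell:
n=4 → 9; n=5 → 9; n=6 → 9; n=7 → 9; n=8 → 9; n=9 → 9; n=10 → 9.
Total orbitals: 9 + 9 + 9 + 9 + 9 + 9 + 9 = 63.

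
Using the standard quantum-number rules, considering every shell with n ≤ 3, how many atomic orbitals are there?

14

Total orbitals = 1² + 2² + 3² = 14.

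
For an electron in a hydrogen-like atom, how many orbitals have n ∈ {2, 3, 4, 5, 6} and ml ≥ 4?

Count contributing orbitals for each principal shell:
n=5 → 1; n=6 → 3.
Total orbitals: 1 + 3 = 4.

4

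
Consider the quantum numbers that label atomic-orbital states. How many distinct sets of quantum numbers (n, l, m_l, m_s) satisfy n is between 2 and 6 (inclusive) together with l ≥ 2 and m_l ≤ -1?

60

Per-shell orbital counts meeting the constraint:
n=3 → 2; n=4 → 5; n=5 → 9; n=6 → 14.
Orbitals: 2 + 5 + 9 + 14 = 30. Including both spin states (m_s = ±1/2) gives 2 × 30 = 60 states.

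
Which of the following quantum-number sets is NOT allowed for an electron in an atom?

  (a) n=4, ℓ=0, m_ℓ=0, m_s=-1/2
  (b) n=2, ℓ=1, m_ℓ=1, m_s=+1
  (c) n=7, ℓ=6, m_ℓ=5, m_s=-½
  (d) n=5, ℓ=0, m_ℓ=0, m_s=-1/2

(b)

(b) has m_s = +1, but an electron's spin must be ±1/2.
The remaining sets (a), (c), (d) satisfy all four rules.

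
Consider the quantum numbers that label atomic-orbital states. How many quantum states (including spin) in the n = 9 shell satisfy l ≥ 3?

Contributions: l=3 → 7; l=4 → 9; l=5 → 11; l=6 → 13; l=7 → 15; l=8 → 17.
Orbitals: 7 + 9 + 11 + 13 + 15 + 17 = 72. Each orbital carries two spin states, so 72 × 2 = 144 states.

144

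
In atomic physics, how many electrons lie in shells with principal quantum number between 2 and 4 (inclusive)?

Shell n has n² orbitals: 2²=4 + 3²=9 + 4²=16 = 29 orbitals.
Two spin states per orbital: 2 × 29 = 58 electrons.

58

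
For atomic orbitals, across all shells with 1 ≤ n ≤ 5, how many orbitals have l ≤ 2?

Work shell by shell — for each n, count the (l, m_l) pairs that satisfy l ≤ 2:
n=1 → 1; n=2 → 4; n=3 → 9; n=4 → 9; n=5 → 9.
Total orbitals: 1 + 4 + 9 + 9 + 9 = 32.

32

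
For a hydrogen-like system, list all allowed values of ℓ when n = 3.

0, 1, 2

ℓ is an integer with 0 ≤ ℓ ≤ n−1, so for n = 3: ℓ = 0, 1, 2.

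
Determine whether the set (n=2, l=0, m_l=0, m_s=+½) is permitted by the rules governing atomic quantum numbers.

n = 2 is a positive integer. l = 0 satisfies 0 ≤ l ≤ n−1 = 1. m_l = 0 lies in the range −l … +l (here 0). m_s = +1/2 is one of ±1/2.
All four constraints are satisfied.

Yes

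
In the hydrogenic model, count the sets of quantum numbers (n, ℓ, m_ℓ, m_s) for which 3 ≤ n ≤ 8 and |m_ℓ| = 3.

Count contributing orbitals for each principal shell:
n=4 → 2; n=5 → 4; n=6 → 6; n=7 → 8; n=8 → 10.
Orbitals: 2 + 4 + 6 + 8 + 10 = 30. Including both spin states (m_s = ±1/2) gives 2 × 30 = 60 states.

60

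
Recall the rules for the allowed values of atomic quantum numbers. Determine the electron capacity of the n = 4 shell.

A shell holds 2n² electrons: 2 × 4² = 2 × 16 = 32.

32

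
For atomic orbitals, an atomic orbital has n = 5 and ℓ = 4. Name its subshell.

ℓ = 4 corresponds to the letter 'g', so the subshell is 5g.

5g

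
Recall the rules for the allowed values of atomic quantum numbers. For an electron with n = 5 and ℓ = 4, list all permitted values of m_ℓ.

m_ℓ takes every integer from −ℓ to +ℓ. With ℓ = 4 that gives the 9 values -4, -3, -2, -1, 0, 1, 2, 3, 4.

-4, -3, -2, -1, 0, 1, 2, 3, 4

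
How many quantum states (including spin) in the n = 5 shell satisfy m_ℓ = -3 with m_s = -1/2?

Go through ℓ = 0, …, 4 (the values permitted for n = 5).
The (ℓ, m_ℓ) pairs meeting m_ℓ = -3 give: ℓ=3 → 1; ℓ=4 → 1.
Orbitals: 1 + 1 = 2. With m_s fixed to a single value there is one state per orbital, giving 2 states.

2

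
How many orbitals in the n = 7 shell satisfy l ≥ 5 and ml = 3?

2

For n = 7, l ranges over 0 … 6.
Orbitals with l ≥ 5 and ml = 3, by l: l=5 → 1; l=6 → 1.
Total orbitals: 1 + 1 = 2.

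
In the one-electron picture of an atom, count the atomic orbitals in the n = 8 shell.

The n = 8 shell contains n² = 8² = 64 orbitals.

64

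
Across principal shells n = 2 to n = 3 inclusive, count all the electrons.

26

Shell n has n² orbitals: 2²=4 + 3²=9 = 13 orbitals.
Two spin states per orbital: 2 × 13 = 26 electrons.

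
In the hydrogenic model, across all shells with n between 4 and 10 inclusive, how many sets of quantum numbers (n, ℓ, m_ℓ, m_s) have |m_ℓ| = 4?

84

For each n in the range, tally the orbitals obeying |m_ℓ| = 4:
n=5 → 2; n=6 → 4; n=7 → 6; n=8 → 8; n=9 → 10; n=10 → 12.
Orbitals: 2 + 4 + 6 + 8 + 10 + 12 = 42. Including both spin states (m_s = ±1/2) gives 2 × 42 = 84 states.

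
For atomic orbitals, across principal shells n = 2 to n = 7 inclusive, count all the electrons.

278

Shell n has n² orbitals: 2²=4 + 3²=9 + 4²=16 + 5²=25 + 6²=36 + 7²=49 = 139 orbitals.
Two spin states per orbital: 2 × 139 = 278 electrons.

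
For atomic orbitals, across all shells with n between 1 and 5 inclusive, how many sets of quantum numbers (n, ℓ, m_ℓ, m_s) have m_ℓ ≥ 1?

40

For each n in the range, tally the orbitals obeying m_ℓ ≥ 1:
n=2 → 1; n=3 → 3; n=4 → 6; n=5 → 10.
Orbitals: 1 + 3 + 6 + 10 = 20. Including both spin states (m_s = ±1/2) gives 2 × 20 = 40 states.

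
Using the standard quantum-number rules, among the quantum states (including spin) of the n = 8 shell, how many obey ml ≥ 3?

Contributions: l=3 → 1; l=4 → 2; l=5 → 3; l=6 → 4; l=7 → 5.
Orbitals: 1 + 2 + 3 + 4 + 5 = 15. Each orbital carries two spin states, so 15 × 2 = 30 states.

30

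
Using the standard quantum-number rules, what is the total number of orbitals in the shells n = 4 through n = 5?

41

Shell n has n² orbitals: 4²=16 + 5²=25 = 41 orbitals.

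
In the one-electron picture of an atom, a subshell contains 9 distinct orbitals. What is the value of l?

l = 4

2l+1 = 9 gives l = 4.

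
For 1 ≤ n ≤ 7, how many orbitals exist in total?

140

Total orbitals = 1² + 2² + 3² + 4² + 5² + 6² + 7² = 140.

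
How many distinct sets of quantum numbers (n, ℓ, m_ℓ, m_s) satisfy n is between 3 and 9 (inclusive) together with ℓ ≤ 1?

Per-shell orbital counts meeting the constraint:
n=3 → 4; n=4 → 4; n=5 → 4; n=6 → 4; n=7 → 4; n=8 → 4; n=9 → 4.
Orbitals: 4 + 4 + 4 + 4 + 4 + 4 + 4 = 28. Including both spin states (m_s = ±1/2) gives 2 × 28 = 56 states.

56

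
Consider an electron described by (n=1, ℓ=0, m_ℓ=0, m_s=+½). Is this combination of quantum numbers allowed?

Allowed

n = 1 is a positive integer. ℓ = 0 satisfies 0 ≤ ℓ ≤ n−1 = 0. m_ℓ = 0 lies in the range −ℓ … +ℓ (here 0). m_s = +1/2 is one of ±1/2.
All four constraints are satisfied.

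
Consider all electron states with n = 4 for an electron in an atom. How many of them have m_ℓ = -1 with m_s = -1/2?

3

Go through ℓ = 0, …, 3 (the values permitted for n = 4).
Contributions: ℓ=1 → 1; ℓ=2 → 1; ℓ=3 → 1.
Orbitals: 1 + 1 + 1 = 3. With m_s fixed to a single value there is one state per orbital, giving 3 states.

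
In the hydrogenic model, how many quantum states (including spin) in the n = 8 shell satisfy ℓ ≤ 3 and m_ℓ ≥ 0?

The n = 8 shell has ℓ = 0 through 7; check each.
The (ℓ, m_ℓ) pairs meeting ℓ ≤ 3 and m_ℓ ≥ 0 give: ℓ=0 → 1; ℓ=1 → 2; ℓ=2 → 3; ℓ=3 → 4.
Orbitals: 1 + 2 + 3 + 4 = 10. Each orbital carries two spin states, so 10 × 2 = 20 states.

20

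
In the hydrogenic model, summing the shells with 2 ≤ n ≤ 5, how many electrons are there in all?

108

Shell n has n² orbitals: 2²=4 + 3²=9 + 4²=16 + 5²=25 = 54 orbitals.
Two spin states per orbital: 2 × 54 = 108 electrons.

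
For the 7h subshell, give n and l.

n = 7, l = 5

The leading integer gives n = 7; the letter 'h' means l = 5.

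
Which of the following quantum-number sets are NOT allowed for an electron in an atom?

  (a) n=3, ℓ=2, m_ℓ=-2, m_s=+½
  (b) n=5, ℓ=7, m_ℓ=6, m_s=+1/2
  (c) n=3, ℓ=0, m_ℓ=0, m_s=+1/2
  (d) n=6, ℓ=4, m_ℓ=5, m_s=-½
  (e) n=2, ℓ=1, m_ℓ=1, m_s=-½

(b) and (d)

(b) has ℓ = 7 ≥ n = 5, violating 0 ≤ ℓ ≤ n−1.
(d) has |m_ℓ| = 5 > ℓ = 4, violating −ℓ ≤ m_ℓ ≤ ℓ.
The remaining sets (a), (c), (e) satisfy all four rules.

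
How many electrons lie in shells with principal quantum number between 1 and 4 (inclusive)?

Shell n has n² orbitals: 1²=1 + 2²=4 + 3²=9 + 4²=16 = 30 orbitals.
Two spin states per orbital: 2 × 30 = 60 electrons.

60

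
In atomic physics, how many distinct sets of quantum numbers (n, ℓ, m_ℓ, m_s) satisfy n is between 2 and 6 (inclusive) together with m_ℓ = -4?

Go shell by shell, enumerating (ℓ, m_ℓ) with m_ℓ = -4:
n=5 → 1; n=6 → 2.
Orbitals: 1 + 2 = 3. Including both spin states (m_s = ±1/2) gives 2 × 3 = 6 states.

6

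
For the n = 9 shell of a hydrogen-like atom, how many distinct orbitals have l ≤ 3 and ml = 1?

3

Go through l = 0, …, 8 (the values permitted for n = 9).
Contributions: l=1 → 1; l=2 → 1; l=3 → 1.
Total orbitals: 1 + 1 + 1 = 3.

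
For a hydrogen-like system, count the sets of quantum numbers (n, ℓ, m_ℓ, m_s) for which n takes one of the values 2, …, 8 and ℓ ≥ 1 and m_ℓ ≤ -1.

168

For each n in the range, tally the orbitals obeying ℓ ≥ 1 and m_ℓ ≤ -1:
n=2 → 1; n=3 → 3; n=4 → 6; n=5 → 10; n=6 → 15; n=7 → 21; n=8 → 28.
Orbitals: 1 + 3 + 6 + 10 + 15 + 21 + 28 = 84. Including both spin states (m_s = ±1/2) gives 2 × 84 = 168 states.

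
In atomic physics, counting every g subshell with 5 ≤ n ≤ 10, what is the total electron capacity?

108

A g subshell (l = 4) exists for every n ≥ 5, so shells n = 5, 6, 7, 8, 9, 10 each contribute one — 6 subshells.
Since each g subshell holds 2(2·4+1) = 18 electrons, the total is 6 × 18 = 108.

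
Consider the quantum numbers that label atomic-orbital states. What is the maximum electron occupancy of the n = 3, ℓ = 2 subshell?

10

A subshell with ℓ = 2 has 2ℓ+1 = 5 orbitals, each holding 2 electrons (spin ±1/2), so 5 × 2 = 10.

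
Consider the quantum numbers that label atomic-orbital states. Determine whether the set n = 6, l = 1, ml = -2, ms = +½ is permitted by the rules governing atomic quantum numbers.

No

The magnetic quantum number must satisfy −l ≤ ml ≤ l. With l = 1, ml can only be -1, 0, 1, so ml = -2 is forbidden.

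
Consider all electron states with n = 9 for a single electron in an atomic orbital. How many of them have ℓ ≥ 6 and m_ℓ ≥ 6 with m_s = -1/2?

The (ℓ, m_ℓ) pairs meeting ℓ ≥ 6 and m_ℓ ≥ 6 give: ℓ=6 → 1; ℓ=7 → 2; ℓ=8 → 3.
Orbitals: 1 + 2 + 3 = 6. With m_s fixed to a single value there is one state per orbital, giving 6 states.

6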